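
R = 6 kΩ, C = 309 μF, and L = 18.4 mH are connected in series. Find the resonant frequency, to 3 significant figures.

66.7 Hz

ω₀ = 1/√(LC) = 1/√(0.0184 × 0.000309) = 419.4 rad/s
f₀ = ω₀/(2π) = 66.7 Hz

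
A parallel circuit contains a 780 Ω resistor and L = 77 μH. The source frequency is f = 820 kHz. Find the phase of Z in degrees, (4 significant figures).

ω = 2πf = 5.152e+06 rad/s
X_L = ωL = 396.7 Ω
Parallel: admittances add. Y = 1/R + 1/(jωL)
Y = (0.001282 − j0.002521) S
|Y| = 0.002828 S → |Z| = 1/|Y| = 353.6 Ω, ∠Z = −∠Y = 63.04°

63.04°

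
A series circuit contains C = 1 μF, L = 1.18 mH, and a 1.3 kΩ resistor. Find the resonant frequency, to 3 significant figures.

ω₀ = 1/√(LC) = 1/√(0.00118 × 1e-06) = 29110 rad/s
f₀ = ω₀/(2π) = 4.63 kHz

4.63 kHz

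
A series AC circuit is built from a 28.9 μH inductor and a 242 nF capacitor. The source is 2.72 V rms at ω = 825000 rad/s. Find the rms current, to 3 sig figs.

144 mA

X_L = ωL = 23.8 Ω
X_C = 1/(ωC) = 5.01 Ω
Net reactance X = X_L − X_C = 18.8 Ω
Z = j18.8 Ω
|Z| = √(0² + 18.8²) = 18.8 Ω
I = V/|Z| = 2.72/18.8 = 144 mA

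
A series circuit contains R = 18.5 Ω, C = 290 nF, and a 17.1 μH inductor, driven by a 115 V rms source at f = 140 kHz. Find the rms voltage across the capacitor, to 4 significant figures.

20.88 V

ω = 2πf = 879600 rad/s
X_L = ωL = 15.04 Ω
X_C = 1/(ωC) = 3.920 Ω
Net reactance X = X_L − X_C = 11.12 Ω
Z = 18.50 + j11.12 Ω
|Z| = √(18.50² + 11.12²) = 21.59 Ω
I = V/|Z| = 5.328 A
V_C = I·|Z_C| = 5.328 × 3.920 = 20.88 V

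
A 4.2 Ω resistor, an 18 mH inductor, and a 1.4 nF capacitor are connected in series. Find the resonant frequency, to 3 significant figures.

ω₀ = 1/√(LC) = 1/√(0.018 × 1.4e-09) = 199200 rad/s
f₀ = ω₀/(2π) = 31.7 kHz

31.7 kHz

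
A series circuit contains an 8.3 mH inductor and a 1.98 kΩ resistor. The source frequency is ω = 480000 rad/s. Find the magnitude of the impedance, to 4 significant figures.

4449 Ω

X_L = ωL = 3984 Ω
Z = 1980 + j3984 Ω
|Z| = √(1980² + 3984²) = 4449 Ω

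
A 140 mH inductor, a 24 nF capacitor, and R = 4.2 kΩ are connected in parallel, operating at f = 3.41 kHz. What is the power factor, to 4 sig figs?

0.7963

ω = 2πf = 21430 rad/s
X_L = ωL = 3000 Ω
X_C = 1/(ωC) = 1945 Ω
Parallel: admittances add. Y = 1/R + 1/(jωL) + jωC
Y = (0.0002381 + j0.0001808) S
|Y| = 0.0002990 S → |Z| = 1/|Y| = 3345 Ω, ∠Z = −∠Y = -37.22°
cos φ = cos(-37.22°) = 0.7963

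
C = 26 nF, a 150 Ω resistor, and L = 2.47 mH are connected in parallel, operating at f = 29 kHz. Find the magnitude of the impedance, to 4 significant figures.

ω = 2πf = 182200 rad/s
X_L = ωL = 450.1 Ω
X_C = 1/(ωC) = 211.1 Ω
Parallel: admittances add. Y = 1/R + 1/(jωL) + jωC
Y = (0.006667 + j0.002516) S
|Y| = 0.007126 S → |Z| = 1/|Y| = 140.3 Ω, ∠Z = −∠Y = -20.67°

140.3 Ω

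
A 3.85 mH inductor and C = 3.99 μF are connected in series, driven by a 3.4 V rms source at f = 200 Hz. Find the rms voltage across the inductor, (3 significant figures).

0.0845 V

ω = 2πf = 1257 rad/s
X_L = ωL = 4.84 Ω
X_C = 1/(ωC) = 199 Ω
Net reactance X = X_L − X_C = -195 Ω
Z = − j195 Ω
|Z| = √(0² + 195²) = 195 Ω
I = V/|Z| = 17.5 mA
V_L = I·|Z_L| = 0.0175 × 4.84 = 0.0845 V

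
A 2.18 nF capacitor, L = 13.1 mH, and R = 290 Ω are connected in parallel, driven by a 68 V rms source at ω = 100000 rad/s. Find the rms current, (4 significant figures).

X_L = ωL = 1310 Ω
X_C = 1/(ωC) = 4587 Ω
Parallel: admittances add. Y = 1/R + 1/(jωL) + jωC
Y = (0.003448 − j0.0005454) S
|Y| = 0.003491 S → |Z| = 1/|Y| = 286.4 Ω, ∠Z = −∠Y = 8.987°
I = V/|Z| = 68/286.4 = 237.4 mA

237.4 mA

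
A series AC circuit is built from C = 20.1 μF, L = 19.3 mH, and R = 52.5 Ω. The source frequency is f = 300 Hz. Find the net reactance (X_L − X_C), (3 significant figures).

ω = 2πf = 1885 rad/s
X_L = ωL = 36.4 Ω
X_C = 1/(ωC) = 26.4 Ω
X = 36.4 − 26.4 = 9.99 Ω

9.99 Ω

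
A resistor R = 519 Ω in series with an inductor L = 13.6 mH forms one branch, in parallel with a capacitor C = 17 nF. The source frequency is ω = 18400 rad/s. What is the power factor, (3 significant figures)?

X_L = ωL = 250 Ω
X_C = 1/(ωC) = 3200 Ω
Branch 1 (R+jX_L): Z₁ = 519 + j250 Ω, |Z₁| = 576 Ω
Branch 2 (−jX_C): Z₂ = −j3200 Ω
Parallel: Z = Z₁Z₂/(Z₁+Z₂), |Z| = 616 Ω, ∠Z = 15.8°
cos φ = cos(15.8°) = 0.962

0.962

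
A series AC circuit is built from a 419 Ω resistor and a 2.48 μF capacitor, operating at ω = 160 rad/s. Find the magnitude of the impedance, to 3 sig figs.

2550 Ω

X_C = 1/(ωC) = 2520 Ω
Z = 419 − j2520 Ω
|Z| = √(419² + 2520²) = 2550 Ω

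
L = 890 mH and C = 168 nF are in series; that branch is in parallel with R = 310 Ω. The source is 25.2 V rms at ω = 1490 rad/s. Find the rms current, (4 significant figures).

X_L = ωL = 1326 Ω
X_C = 1/(ωC) = 3995 Ω
Branch 1: Z₁ = R = 310.0 Ω
Branch 2 (series LC): Z₂ = j(X_L − X_C) = −j2669 Ω
Parallel: Z = Z₁Z₂/(Z₁+Z₂), |Z| = 307.9 Ω, ∠Z = -6.626°
I = V/|Z| = 25.2/307.9 = 81.84 mA

81.84 mA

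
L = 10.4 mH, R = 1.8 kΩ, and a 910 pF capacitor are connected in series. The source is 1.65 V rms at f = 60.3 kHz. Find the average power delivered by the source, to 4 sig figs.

ω = 2πf = 378900 rad/s
X_L = ωL = 3940 Ω
X_C = 1/(ωC) = 2900 Ω
Net reactance X = X_L − X_C = 1040 Ω
Z = 1800 + j1040 Ω
|Z| = √(1800² + 1040²) = 2079 Ω
∠Z = arctan(1040/1800) = 30.02°
I = V/|Z| = 793.7 μA
P = VI cos φ = 1.65 × 0.0007937 × cos(30.02°) = 1.134 mW

1.134 mW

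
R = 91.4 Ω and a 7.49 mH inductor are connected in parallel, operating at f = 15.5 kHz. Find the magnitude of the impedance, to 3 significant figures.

ω = 2πf = 97390 rad/s
X_L = ωL = 729 Ω
Parallel: admittances add. Y = 1/R + 1/(jωL)
Y = (0.0109 − j0.00137) S
|Y| = 0.0110 S → |Z| = 1/|Y| = 90.7 Ω, ∠Z = −∠Y = 7.14°

90.7 Ω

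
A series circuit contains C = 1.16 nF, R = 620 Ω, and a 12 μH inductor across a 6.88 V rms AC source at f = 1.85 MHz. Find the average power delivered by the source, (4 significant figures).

ω = 2πf = 1.162e+07 rad/s
X_L = ωL = 139.5 Ω
X_C = 1/(ωC) = 74.16 Ω
Net reactance X = X_L − X_C = 65.32 Ω
Z = 620.0 + j65.32 Ω
|Z| = √(620.0² + 65.32²) = 623.4 Ω
∠Z = arctan(65.32/620.0) = 6.014°
I = V/|Z| = 11.04 mA
P = VI cos φ = 6.88 × 0.01104 × cos(6.014°) = 75.51 mW

75.51 mW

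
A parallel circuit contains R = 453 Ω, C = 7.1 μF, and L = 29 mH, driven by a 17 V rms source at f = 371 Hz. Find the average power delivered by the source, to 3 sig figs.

ω = 2πf = 2331 rad/s
X_L = ωL = 67.6 Ω
X_C = 1/(ωC) = 60.4 Ω
Parallel: admittances add. Y = 1/R + 1/(jωL) + jωC
Y = (0.00221 + j0.00176) S
|Y| = 0.00282 S → |Z| = 1/|Y| = 354 Ω, ∠Z = −∠Y = -38.5°
I = V/|Z| = 48.0 mA
P = VI cos φ = 17 × 0.0480 × cos(-38.5°) = 638 mW

638 mW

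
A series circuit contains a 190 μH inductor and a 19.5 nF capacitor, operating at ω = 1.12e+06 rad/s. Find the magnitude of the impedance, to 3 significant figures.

167 Ω

X_L = ωL = 213 Ω
X_C = 1/(ωC) = 45.8 Ω
Net reactance X = X_L − X_C = 167 Ω
Z = j167 Ω
|Z| = √(0² + 167²) = 167 Ω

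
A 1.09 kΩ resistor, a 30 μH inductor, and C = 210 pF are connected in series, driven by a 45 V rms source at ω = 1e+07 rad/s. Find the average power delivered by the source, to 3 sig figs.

X_L = ωL = 300 Ω
X_C = 1/(ωC) = 476 Ω
Net reactance X = X_L − X_C = -176 Ω
Z = 1090 − j176 Ω
|Z| = √(1090² + 176²) = 1100 Ω
∠Z = arctan(-176/1090) = -9.18°
I = V/|Z| = 40.8 mA
P = VI cos φ = 45 × 0.0408 × cos(-9.18°) = 1.81 W

1.81 W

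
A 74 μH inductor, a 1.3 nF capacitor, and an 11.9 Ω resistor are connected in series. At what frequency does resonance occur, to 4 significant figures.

ω₀ = 1/√(LC) = 1/√(7.4e-05 × 1.3e-09) = 3.224e+06 rad/s
f₀ = ω₀/(2π) = 513.1 kHz

513.1 kHz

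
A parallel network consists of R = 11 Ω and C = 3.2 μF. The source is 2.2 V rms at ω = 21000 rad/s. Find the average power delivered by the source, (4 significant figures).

X_C = 1/(ωC) = 14.88 Ω
Parallel: admittances add. Y = 1/R + jωC
Y = (0.09091 + j0.06720) S
|Y| = 0.1131 S → |Z| = 1/|Y| = 8.846 Ω, ∠Z = −∠Y = -36.47°
I = V/|Z| = 248.7 mA
P = VI cos φ = 2.2 × 0.2487 × cos(-36.47°) = 440.0 mW

440.0 mW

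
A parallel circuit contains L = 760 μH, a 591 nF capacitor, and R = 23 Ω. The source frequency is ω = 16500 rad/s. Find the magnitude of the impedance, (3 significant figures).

X_L = ωL = 12.5 Ω
X_C = 1/(ωC) = 103 Ω
Parallel: admittances add. Y = 1/R + 1/(jωL) + jωC
Y = (0.0435 − j0.0700) S
|Y| = 0.0824 S → |Z| = 1/|Y| = 12.1 Ω, ∠Z = −∠Y = 58.2°

12.1 Ω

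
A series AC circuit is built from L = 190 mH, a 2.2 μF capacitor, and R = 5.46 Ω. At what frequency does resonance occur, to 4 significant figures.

ω₀ = 1/√(LC) = 1/√(0.19 × 2.2e-06) = 1547 rad/s
f₀ = ω₀/(2π) = 246.2 Hz

246.2 Hz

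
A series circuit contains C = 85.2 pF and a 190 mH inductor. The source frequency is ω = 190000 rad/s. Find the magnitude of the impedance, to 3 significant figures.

25700 Ω

X_L = ωL = 36100 Ω
X_C = 1/(ωC) = 61800 Ω
Net reactance X = X_L − X_C = -25700 Ω
Z = − j25700 Ω
|Z| = √(0² + 25700²) = 25700 Ω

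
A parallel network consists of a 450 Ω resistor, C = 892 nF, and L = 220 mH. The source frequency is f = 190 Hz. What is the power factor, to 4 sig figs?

ω = 2πf = 1194 rad/s
X_L = ωL = 262.6 Ω
X_C = 1/(ωC) = 939.1 Ω
Parallel: admittances add. Y = 1/R + 1/(jωL) + jωC
Y = (0.002222 − j0.002743) S
|Y| = 0.003530 S → |Z| = 1/|Y| = 283.3 Ω, ∠Z = −∠Y = 50.98°
cos φ = cos(50.98°) = 0.6295

0.6295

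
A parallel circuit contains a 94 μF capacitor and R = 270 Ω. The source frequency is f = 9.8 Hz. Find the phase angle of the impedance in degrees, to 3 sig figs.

-57.4°

ω = 2πf = 61.58 rad/s
X_C = 1/(ωC) = 173 Ω
Parallel: admittances add. Y = 1/R + jωC
Y = (0.00370 + j0.00579) S
|Y| = 0.00687 S → |Z| = 1/|Y| = 146 Ω, ∠Z = −∠Y = -57.4°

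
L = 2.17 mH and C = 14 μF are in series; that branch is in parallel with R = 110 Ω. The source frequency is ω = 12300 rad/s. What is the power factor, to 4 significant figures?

0.1865

X_L = ωL = 26.69 Ω
X_C = 1/(ωC) = 5.807 Ω
Branch 1: Z₁ = R = 110.0 Ω
Branch 2 (series LC): Z₂ = j(X_L − X_C) = j20.88 Ω
Parallel: Z = Z₁Z₂/(Z₁+Z₂), |Z| = 20.52 Ω, ∠Z = 79.25°
cos φ = cos(79.25°) = 0.1865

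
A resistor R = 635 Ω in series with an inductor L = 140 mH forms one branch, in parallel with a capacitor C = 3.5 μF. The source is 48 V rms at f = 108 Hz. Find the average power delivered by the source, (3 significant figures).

3.55 W

ω = 2πf = 678.6 rad/s
X_L = ωL = 95.0 Ω
X_C = 1/(ωC) = 421 Ω
Branch 1 (R+jX_L): Z₁ = 635 + j95.0 Ω, |Z₁| = 642 Ω
Branch 2 (−jX_C): Z₂ = −j421 Ω
Parallel: Z = Z₁Z₂/(Z₁+Z₂), |Z| = 379 Ω, ∠Z = -54.3°
I = V/|Z| = 127 mA
P = VI cos φ = 48 × 0.127 × cos(-54.3°) = 3.55 W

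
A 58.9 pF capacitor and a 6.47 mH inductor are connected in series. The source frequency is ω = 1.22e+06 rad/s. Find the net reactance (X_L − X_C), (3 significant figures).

-6020 Ω

X_L = ωL = 7890 Ω
X_C = 1/(ωC) = 13900 Ω
X = 7890 − 13900 = -6020 Ω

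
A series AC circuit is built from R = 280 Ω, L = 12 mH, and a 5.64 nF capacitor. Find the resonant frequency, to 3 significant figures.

19.3 kHz

ω₀ = 1/√(LC) = 1/√(0.012 × 5.64e-09) = 121600 rad/s
f₀ = ω₀/(2π) = 19.3 kHz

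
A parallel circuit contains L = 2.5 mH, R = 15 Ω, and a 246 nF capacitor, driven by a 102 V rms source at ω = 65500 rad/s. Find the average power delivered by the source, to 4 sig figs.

X_L = ωL = 163.8 Ω
X_C = 1/(ωC) = 62.06 Ω
Parallel: admittances add. Y = 1/R + 1/(jωL) + jωC
Y = (0.06667 + j0.01001) S
|Y| = 0.06741 S → |Z| = 1/|Y| = 14.83 Ω, ∠Z = −∠Y = -8.536°
I = V/|Z| = 6.876 A
P = VI cos φ = 102 × 6.876 × cos(-8.536°) = 693.6 W

693.6 W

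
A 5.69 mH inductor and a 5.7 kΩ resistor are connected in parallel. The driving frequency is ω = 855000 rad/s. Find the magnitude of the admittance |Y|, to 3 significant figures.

270 μS

X_L = ωL = 4860 Ω
Parallel: admittances add. Y = 1/R + 1/(jωL)
Y = (0.000175 − j0.000206) S
|Y| = 0.000270 S → |Z| = 1/|Y| = 3700 Ω, ∠Z = −∠Y = 49.5°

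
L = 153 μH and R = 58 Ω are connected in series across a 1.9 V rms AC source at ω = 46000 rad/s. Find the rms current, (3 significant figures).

X_L = ωL = 7.04 Ω
Z = 58.0 + j7.04 Ω
|Z| = √(58.0² + 7.04²) = 58.4 Ω
I = V/|Z| = 1.9/58.4 = 32.5 mA

32.5 mA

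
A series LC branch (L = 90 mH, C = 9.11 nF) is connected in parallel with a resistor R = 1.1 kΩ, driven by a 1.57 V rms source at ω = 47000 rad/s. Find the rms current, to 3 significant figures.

1.65 mA

X_L = ωL = 4230 Ω
X_C = 1/(ωC) = 2340 Ω
Branch 1: Z₁ = R = 1100 Ω
Branch 2 (series LC): Z₂ = j(X_L − X_C) = j1890 Ω
Parallel: Z = Z₁Z₂/(Z₁+Z₂), |Z| = 951 Ω, ∠Z = 30.1°
I = V/|Z| = 1.57/951 = 1.65 mA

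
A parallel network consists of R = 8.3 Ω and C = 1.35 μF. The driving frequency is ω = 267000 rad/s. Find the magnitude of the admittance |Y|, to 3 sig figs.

380 mS

X_C = 1/(ωC) = 2.77 Ω
Parallel: admittances add. Y = 1/R + jωC
Y = (0.120 + j0.360) S
|Y| = 0.380 S → |Z| = 1/|Y| = 2.63 Ω, ∠Z = −∠Y = -71.5°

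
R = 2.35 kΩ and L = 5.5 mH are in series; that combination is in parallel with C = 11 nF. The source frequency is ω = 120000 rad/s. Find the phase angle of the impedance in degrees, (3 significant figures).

X_L = ωL = 660 Ω
X_C = 1/(ωC) = 758 Ω
Branch 1 (R+jX_L): Z₁ = 2350 + j660 Ω, |Z₁| = 2440 Ω
Branch 2 (−jX_C): Z₂ = −j758 Ω
Parallel: Z = Z₁Z₂/(Z₁+Z₂), |Z| = 786 Ω, ∠Z = -71.9°

-71.9°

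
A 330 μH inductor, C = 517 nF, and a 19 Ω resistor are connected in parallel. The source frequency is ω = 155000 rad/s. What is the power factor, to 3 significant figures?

0.656

X_L = ωL = 51.1 Ω
X_C = 1/(ωC) = 12.5 Ω
Parallel: admittances add. Y = 1/R + 1/(jωL) + jωC
Y = (0.0526 + j0.0606) S
|Y| = 0.0803 S → |Z| = 1/|Y| = 12.5 Ω, ∠Z = −∠Y = -49.0°
cos φ = cos(-49.0°) = 0.656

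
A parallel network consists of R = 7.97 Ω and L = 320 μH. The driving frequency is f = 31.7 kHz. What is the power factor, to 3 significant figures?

0.992

ω = 2πf = 199200 rad/s
X_L = ωL = 63.7 Ω
Parallel: admittances add. Y = 1/R + 1/(jωL)
Y = (0.125 − j0.0157) S
|Y| = 0.126 S → |Z| = 1/|Y| = 7.91 Ω, ∠Z = −∠Y = 7.13°
cos φ = cos(7.13°) = 0.992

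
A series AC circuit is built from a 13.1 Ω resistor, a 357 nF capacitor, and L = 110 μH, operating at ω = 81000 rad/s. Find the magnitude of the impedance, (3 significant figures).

X_L = ωL = 8.91 Ω
X_C = 1/(ωC) = 34.6 Ω
Net reactance X = X_L − X_C = -25.7 Ω
Z = 13.1 − j25.7 Ω
|Z| = √(13.1² + 25.7²) = 28.8 Ω

28.8 Ω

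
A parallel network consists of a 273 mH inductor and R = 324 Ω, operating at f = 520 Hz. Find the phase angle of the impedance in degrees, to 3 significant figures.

ω = 2πf = 3267 rad/s
X_L = ωL = 892 Ω
Parallel: admittances add. Y = 1/R + 1/(jωL)
Y = (0.00309 − j0.00112) S
|Y| = 0.00328 S → |Z| = 1/|Y| = 305 Ω, ∠Z = −∠Y = 20.0°

20.0°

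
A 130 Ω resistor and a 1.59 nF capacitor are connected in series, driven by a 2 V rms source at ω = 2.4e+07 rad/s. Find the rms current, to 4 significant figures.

X_C = 1/(ωC) = 26.21 Ω
Z = 130.0 − j26.21 Ω
|Z| = √(130.0² + 26.21²) = 132.6 Ω
I = V/|Z| = 2/132.6 = 15.08 mA

15.08 mA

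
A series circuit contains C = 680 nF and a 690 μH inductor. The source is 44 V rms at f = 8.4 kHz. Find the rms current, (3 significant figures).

ω = 2πf = 52780 rad/s
X_L = ωL = 36.4 Ω
X_C = 1/(ωC) = 27.9 Ω
Net reactance X = X_L − X_C = 8.55 Ω
Z = j8.55 Ω
|Z| = √(0² + 8.55²) = 8.55 Ω
I = V/|Z| = 44/8.55 = 5.14 A

5.14 A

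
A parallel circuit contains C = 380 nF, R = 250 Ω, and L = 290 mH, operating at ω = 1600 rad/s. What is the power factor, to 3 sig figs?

0.933

X_L = ωL = 464 Ω
X_C = 1/(ωC) = 1640 Ω
Parallel: admittances add. Y = 1/R + 1/(jωL) + jωC
Y = (0.00400 − j0.00155) S
|Y| = 0.00429 S → |Z| = 1/|Y| = 233 Ω, ∠Z = −∠Y = 21.1°
cos φ = cos(21.1°) = 0.933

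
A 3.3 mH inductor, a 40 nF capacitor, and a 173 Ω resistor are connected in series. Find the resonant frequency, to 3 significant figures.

13.9 kHz

ω₀ = 1/√(LC) = 1/√(0.0033 × 4e-08) = 87040 rad/s
f₀ = ω₀/(2π) = 13.9 kHz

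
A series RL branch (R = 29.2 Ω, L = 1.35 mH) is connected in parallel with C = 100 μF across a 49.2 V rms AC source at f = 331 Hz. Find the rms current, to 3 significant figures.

10.2 A

ω = 2πf = 2080 rad/s
X_L = ωL = 2.81 Ω
X_C = 1/(ωC) = 4.81 Ω
Branch 1 (R+jX_L): Z₁ = 29.2 + j2.81 Ω, |Z₁| = 29.3 Ω
Branch 2 (−jX_C): Z₂ = −j4.81 Ω
Parallel: Z = Z₁Z₂/(Z₁+Z₂), |Z| = 4.82 Ω, ∠Z = -80.6°
I = V/|Z| = 49.2/4.82 = 10.2 A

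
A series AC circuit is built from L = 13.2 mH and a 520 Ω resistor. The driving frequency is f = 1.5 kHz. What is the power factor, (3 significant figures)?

ω = 2πf = 9425 rad/s
X_L = ωL = 124 Ω
Z = 520 + j124 Ω
|Z| = √(520² + 124²) = 535 Ω
∠Z = arctan(124/520) = 13.5°
cos φ = cos(13.5°) = 0.973

0.973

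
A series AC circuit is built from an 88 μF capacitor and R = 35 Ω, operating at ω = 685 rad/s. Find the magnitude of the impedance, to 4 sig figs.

X_C = 1/(ωC) = 16.59 Ω
Z = 35.00 − j16.59 Ω
|Z| = √(35.00² + 16.59²) = 38.73 Ω

38.73 Ω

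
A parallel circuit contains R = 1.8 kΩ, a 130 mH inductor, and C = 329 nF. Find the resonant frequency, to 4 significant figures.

ω₀ = 1/√(LC) = 1/√(0.13 × 3.29e-07) = 4835 rad/s
f₀ = ω₀/(2π) = 769.6 Hz

769.6 Hz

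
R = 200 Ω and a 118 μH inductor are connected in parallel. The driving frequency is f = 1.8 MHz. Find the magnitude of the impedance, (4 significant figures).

ω = 2πf = 1.131e+07 rad/s
X_L = ωL = 1335 Ω
Parallel: admittances add. Y = 1/R + 1/(jωL)
Y = (0.005000 − j0.0007493) S
|Y| = 0.005056 S → |Z| = 1/|Y| = 197.8 Ω, ∠Z = −∠Y = 8.523°

197.8 Ω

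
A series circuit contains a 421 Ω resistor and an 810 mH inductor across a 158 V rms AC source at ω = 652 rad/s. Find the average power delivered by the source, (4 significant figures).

23.04 W

X_L = ωL = 528.1 Ω
Z = 421.0 + j528.1 Ω
|Z| = √(421.0² + 528.1²) = 675.4 Ω
∠Z = arctan(528.1/421.0) = 51.44°
I = V/|Z| = 233.9 mA
P = VI cos φ = 158 × 0.2339 × cos(51.44°) = 23.04 W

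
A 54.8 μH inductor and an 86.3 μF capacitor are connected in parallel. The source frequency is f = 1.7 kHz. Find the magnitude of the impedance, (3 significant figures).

1.27 Ω

ω = 2πf = 10680 rad/s
X_L = ωL = 0.585 Ω
X_C = 1/(ωC) = 1.08 Ω
Parallel: admittances add. Y = 1/(jωL) + jωC
Y = (0 − j0.787) S
|Y| = 0.787 S → |Z| = 1/|Y| = 1.27 Ω, ∠Z = −∠Y = 90.0°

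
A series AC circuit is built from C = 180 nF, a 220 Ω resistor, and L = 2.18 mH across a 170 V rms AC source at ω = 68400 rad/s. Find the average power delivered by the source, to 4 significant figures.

119.9 W

X_L = ωL = 149.1 Ω
X_C = 1/(ωC) = 81.22 Ω
Net reactance X = X_L − X_C = 67.89 Ω
Z = 220.0 + j67.89 Ω
|Z| = √(220.0² + 67.89²) = 230.2 Ω
∠Z = arctan(67.89/220.0) = 17.15°
I = V/|Z| = 738.4 mA
P = VI cos φ = 170 × 0.7384 × cos(17.15°) = 119.9 W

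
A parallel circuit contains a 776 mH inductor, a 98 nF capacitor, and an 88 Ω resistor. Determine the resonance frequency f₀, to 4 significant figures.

577.1 Hz

ω₀ = 1/√(LC) = 1/√(0.776 × 9.8e-08) = 3626 rad/s
f₀ = ω₀/(2π) = 577.1 Hz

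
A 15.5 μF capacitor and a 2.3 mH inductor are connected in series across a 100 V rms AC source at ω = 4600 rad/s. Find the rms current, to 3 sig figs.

29.0 A

X_L = ωL = 10.6 Ω
X_C = 1/(ωC) = 14.0 Ω
Net reactance X = X_L − X_C = -3.45 Ω
Z = − j3.45 Ω
|Z| = √(0² + 3.45²) = 3.45 Ω
I = V/|Z| = 100/3.45 = 29.0 A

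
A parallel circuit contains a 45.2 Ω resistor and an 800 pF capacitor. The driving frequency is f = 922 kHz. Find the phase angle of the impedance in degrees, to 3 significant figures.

-11.8°

ω = 2πf = 5.793e+06 rad/s
X_C = 1/(ωC) = 216 Ω
Parallel: admittances add. Y = 1/R + jωC
Y = (0.0221 + j0.00463) S
|Y| = 0.0226 S → |Z| = 1/|Y| = 44.2 Ω, ∠Z = −∠Y = -11.8°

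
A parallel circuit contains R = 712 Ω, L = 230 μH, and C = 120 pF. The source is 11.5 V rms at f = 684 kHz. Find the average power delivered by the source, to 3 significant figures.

186 mW

ω = 2πf = 4.298e+06 rad/s
X_L = ωL = 988 Ω
X_C = 1/(ωC) = 1940 Ω
Parallel: admittances add. Y = 1/R + 1/(jωL) + jωC
Y = (0.00140 − j0.000496) S
|Y| = 0.00149 S → |Z| = 1/|Y| = 671 Ω, ∠Z = −∠Y = 19.4°
I = V/|Z| = 17.1 mA
P = VI cos φ = 11.5 × 0.0171 × cos(19.4°) = 186 mW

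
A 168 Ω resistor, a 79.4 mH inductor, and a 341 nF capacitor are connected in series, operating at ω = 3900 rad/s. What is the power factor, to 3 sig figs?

X_L = ωL = 310 Ω
X_C = 1/(ωC) = 752 Ω
Net reactance X = X_L − X_C = -442 Ω
Z = 168 − j442 Ω
|Z| = √(168² + 442²) = 473 Ω
∠Z = arctan(-442/168) = -69.2°
cos φ = cos(-69.2°) = 0.355

0.355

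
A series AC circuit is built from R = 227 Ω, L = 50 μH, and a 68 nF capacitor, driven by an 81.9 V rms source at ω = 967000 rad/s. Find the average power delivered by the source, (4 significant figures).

X_L = ωL = 48.35 Ω
X_C = 1/(ωC) = 15.21 Ω
Net reactance X = X_L − X_C = 33.14 Ω
Z = 227.0 + j33.14 Ω
|Z| = √(227.0² + 33.14²) = 229.4 Ω
∠Z = arctan(33.14/227.0) = 8.307°
I = V/|Z| = 357.0 mA
P = VI cos φ = 81.9 × 0.3570 × cos(8.307°) = 28.93 W

28.93 W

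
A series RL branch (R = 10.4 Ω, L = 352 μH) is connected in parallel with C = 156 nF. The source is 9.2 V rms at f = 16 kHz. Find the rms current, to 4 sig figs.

ω = 2πf = 100500 rad/s
X_L = ωL = 35.39 Ω
X_C = 1/(ωC) = 63.76 Ω
Branch 1 (R+jX_L): Z₁ = 10.40 + j35.39 Ω, |Z₁| = 36.88 Ω
Branch 2 (−jX_C): Z₂ = −j63.76 Ω
Parallel: Z = Z₁Z₂/(Z₁+Z₂), |Z| = 77.82 Ω, ∠Z = 53.49°
I = V/|Z| = 9.2/77.82 = 118.2 mA

118.2 mA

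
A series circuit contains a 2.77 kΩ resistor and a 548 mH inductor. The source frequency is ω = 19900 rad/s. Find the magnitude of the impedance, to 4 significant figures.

11250 Ω

X_L = ωL = 10910 Ω
Z = 2770 + j10910 Ω
|Z| = √(2770² + 10910²) = 11250 Ω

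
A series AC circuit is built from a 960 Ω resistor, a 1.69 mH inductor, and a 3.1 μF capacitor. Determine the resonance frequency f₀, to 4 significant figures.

2.199 kHz

ω₀ = 1/√(LC) = 1/√(0.00169 × 3.1e-06) = 13820 rad/s
f₀ = ω₀/(2π) = 2.199 kHz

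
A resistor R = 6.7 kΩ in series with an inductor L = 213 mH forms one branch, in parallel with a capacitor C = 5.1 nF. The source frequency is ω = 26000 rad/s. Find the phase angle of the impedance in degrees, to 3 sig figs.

-33.8°

X_L = ωL = 5540 Ω
X_C = 1/(ωC) = 7540 Ω
Branch 1 (R+jX_L): Z₁ = 6700 + j5540 Ω, |Z₁| = 8690 Ω
Branch 2 (−jX_C): Z₂ = −j7540 Ω
Parallel: Z = Z₁Z₂/(Z₁+Z₂), |Z| = 9370 Ω, ∠Z = -33.8°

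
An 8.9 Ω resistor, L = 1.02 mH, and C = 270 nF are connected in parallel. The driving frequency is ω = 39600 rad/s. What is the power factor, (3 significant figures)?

0.992

X_L = ωL = 40.4 Ω
X_C = 1/(ωC) = 93.5 Ω
Parallel: admittances add. Y = 1/R + 1/(jωL) + jωC
Y = (0.112 − j0.0141) S
|Y| = 0.113 S → |Z| = 1/|Y| = 8.83 Ω, ∠Z = −∠Y = 7.14°
cos φ = cos(7.14°) = 0.992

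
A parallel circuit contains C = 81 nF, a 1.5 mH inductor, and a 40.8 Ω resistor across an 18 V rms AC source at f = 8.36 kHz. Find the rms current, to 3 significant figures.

ω = 2πf = 52530 rad/s
X_L = ωL = 78.8 Ω
X_C = 1/(ωC) = 235 Ω
Parallel: admittances add. Y = 1/R + 1/(jωL) + jωC
Y = (0.0245 − j0.00844) S
|Y| = 0.0259 S → |Z| = 1/|Y| = 38.6 Ω, ∠Z = −∠Y = 19.0°
I = V/|Z| = 18/38.6 = 467 mA

467 mA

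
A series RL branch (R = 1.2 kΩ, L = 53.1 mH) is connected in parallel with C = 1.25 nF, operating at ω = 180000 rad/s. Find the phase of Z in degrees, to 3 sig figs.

-83.9°

X_L = ωL = 9560 Ω
X_C = 1/(ωC) = 4440 Ω
Branch 1 (R+jX_L): Z₁ = 1200 + j9560 Ω, |Z₁| = 9630 Ω
Branch 2 (−jX_C): Z₂ = −j4440 Ω
Parallel: Z = Z₁Z₂/(Z₁+Z₂), |Z| = 8150 Ω, ∠Z = -83.9°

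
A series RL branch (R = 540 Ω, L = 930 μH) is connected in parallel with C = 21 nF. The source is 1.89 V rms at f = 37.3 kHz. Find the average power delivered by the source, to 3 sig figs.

ω = 2πf = 234400 rad/s
X_L = ωL = 218 Ω
X_C = 1/(ωC) = 203 Ω
Branch 1 (R+jX_L): Z₁ = 540 + j218 Ω, |Z₁| = 582 Ω
Branch 2 (−jX_C): Z₂ = −j203 Ω
Parallel: Z = Z₁Z₂/(Z₁+Z₂), |Z| = 219 Ω, ∠Z = -69.6°
I = V/|Z| = 8.63 mA
P = VI cos φ = 1.89 × 0.00863 × cos(-69.6°) = 5.69 mW

5.69 mW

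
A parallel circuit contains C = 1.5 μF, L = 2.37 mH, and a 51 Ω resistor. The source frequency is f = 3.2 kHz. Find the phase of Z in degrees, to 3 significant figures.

-25.1°

ω = 2πf = 20110 rad/s
X_L = ωL = 47.7 Ω
X_C = 1/(ωC) = 33.2 Ω
Parallel: admittances add. Y = 1/R + 1/(jωL) + jωC
Y = (0.0196 + j0.00917) S
|Y| = 0.0216 S → |Z| = 1/|Y| = 46.2 Ω, ∠Z = −∠Y = -25.1°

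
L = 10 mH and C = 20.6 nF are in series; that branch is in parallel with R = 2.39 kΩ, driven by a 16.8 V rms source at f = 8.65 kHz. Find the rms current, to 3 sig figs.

ω = 2πf = 54350 rad/s
X_L = ωL = 543 Ω
X_C = 1/(ωC) = 893 Ω
Branch 1: Z₁ = R = 2390 Ω
Branch 2 (series LC): Z₂ = j(X_L − X_C) = −j350 Ω
Parallel: Z = Z₁Z₂/(Z₁+Z₂), |Z| = 346 Ω, ∠Z = -81.7°
I = V/|Z| = 16.8/346 = 48.6 mA

48.6 mA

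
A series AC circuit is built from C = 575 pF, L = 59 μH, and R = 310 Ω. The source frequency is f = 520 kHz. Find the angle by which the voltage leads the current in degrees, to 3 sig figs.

-47.6°

ω = 2πf = 3.267e+06 rad/s
X_L = ωL = 193 Ω
X_C = 1/(ωC) = 532 Ω
Net reactance X = X_L − X_C = -340 Ω
Z = 310 − j340 Ω
|Z| = √(310² + 340²) = 460 Ω
∠Z = arctan(-340/310) = -47.6°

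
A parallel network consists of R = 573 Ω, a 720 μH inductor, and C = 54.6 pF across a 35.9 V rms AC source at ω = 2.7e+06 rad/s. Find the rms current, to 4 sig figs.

64.02 mA

X_L = ωL = 1944 Ω
X_C = 1/(ωC) = 6783 Ω
Parallel: admittances add. Y = 1/R + 1/(jωL) + jωC
Y = (0.001745 − j0.0003670) S
|Y| = 0.001783 S → |Z| = 1/|Y| = 560.7 Ω, ∠Z = −∠Y = 11.88°
I = V/|Z| = 35.9/560.7 = 64.02 mA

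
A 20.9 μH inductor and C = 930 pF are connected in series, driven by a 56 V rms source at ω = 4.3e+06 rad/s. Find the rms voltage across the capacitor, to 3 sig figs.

87.4 V

X_L = ωL = 89.9 Ω
X_C = 1/(ωC) = 250 Ω
Net reactance X = X_L − X_C = -160 Ω
Z = − j160 Ω
|Z| = √(0² + 160²) = 160 Ω
I = V/|Z| = 350 mA
V_C = I·|Z_C| = 0.350 × 250 = 87.4 V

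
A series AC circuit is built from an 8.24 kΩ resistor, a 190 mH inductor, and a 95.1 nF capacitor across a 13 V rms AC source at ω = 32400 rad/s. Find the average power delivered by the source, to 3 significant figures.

13.7 mW

X_L = ωL = 6160 Ω
X_C = 1/(ωC) = 325 Ω
Net reactance X = X_L − X_C = 5830 Ω
Z = 8240 + j5830 Ω
|Z| = √(8240² + 5830²) = 10100 Ω
∠Z = arctan(5830/8240) = 35.3°
I = V/|Z| = 1.29 mA
P = VI cos φ = 13 × 0.00129 × cos(35.3°) = 13.7 mW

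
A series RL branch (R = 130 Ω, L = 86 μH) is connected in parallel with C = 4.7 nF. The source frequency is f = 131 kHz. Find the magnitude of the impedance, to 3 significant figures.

168 Ω

ω = 2πf = 823100 rad/s
X_L = ωL = 70.8 Ω
X_C = 1/(ωC) = 258 Ω
Branch 1 (R+jX_L): Z₁ = 130 + j70.8 Ω, |Z₁| = 148 Ω
Branch 2 (−jX_C): Z₂ = −j258 Ω
Parallel: Z = Z₁Z₂/(Z₁+Z₂), |Z| = 168 Ω, ∠Z = -6.14°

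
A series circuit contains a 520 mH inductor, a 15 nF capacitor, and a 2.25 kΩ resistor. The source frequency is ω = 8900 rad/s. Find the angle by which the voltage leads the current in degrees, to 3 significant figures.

-51.8°

X_L = ωL = 4630 Ω
X_C = 1/(ωC) = 7490 Ω
Net reactance X = X_L − X_C = -2860 Ω
Z = 2250 − j2860 Ω
|Z| = √(2250² + 2860²) = 3640 Ω
∠Z = arctan(-2860/2250) = -51.8°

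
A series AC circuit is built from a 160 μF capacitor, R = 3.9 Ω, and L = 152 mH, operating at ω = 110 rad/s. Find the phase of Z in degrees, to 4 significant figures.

X_L = ωL = 16.72 Ω
X_C = 1/(ωC) = 56.82 Ω
Net reactance X = X_L − X_C = -40.10 Ω
Z = 3.900 − j40.10 Ω
|Z| = √(3.900² + 40.10²) = 40.29 Ω
∠Z = arctan(-40.10/3.900) = -84.44°

-84.44°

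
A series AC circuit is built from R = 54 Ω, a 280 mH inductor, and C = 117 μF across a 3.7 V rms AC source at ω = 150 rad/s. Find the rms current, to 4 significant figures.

66.03 mA

X_L = ωL = 42.00 Ω
X_C = 1/(ωC) = 56.98 Ω
Net reactance X = X_L − X_C = -14.98 Ω
Z = 54.00 − j14.98 Ω
|Z| = √(54.00² + 14.98²) = 56.04 Ω
I = V/|Z| = 3.7/56.04 = 66.03 mA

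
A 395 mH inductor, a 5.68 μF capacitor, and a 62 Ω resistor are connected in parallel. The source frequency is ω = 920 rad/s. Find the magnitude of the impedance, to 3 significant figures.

X_L = ωL = 363 Ω
X_C = 1/(ωC) = 191 Ω
Parallel: admittances add. Y = 1/R + 1/(jωL) + jωC
Y = (0.0161 + j0.00247) S
|Y| = 0.0163 S → |Z| = 1/|Y| = 61.3 Ω, ∠Z = −∠Y = -8.72°

61.3 Ω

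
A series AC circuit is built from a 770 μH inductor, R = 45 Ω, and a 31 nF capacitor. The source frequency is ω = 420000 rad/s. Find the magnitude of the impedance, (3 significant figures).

X_L = ωL = 323 Ω
X_C = 1/(ωC) = 76.8 Ω
Net reactance X = X_L − X_C = 247 Ω
Z = 45.0 + j247 Ω
|Z| = √(45.0² + 247²) = 251 Ω

251 Ω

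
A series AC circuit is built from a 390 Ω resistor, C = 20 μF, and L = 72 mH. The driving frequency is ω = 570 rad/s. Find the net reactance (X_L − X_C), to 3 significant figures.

X_L = ωL = 41.0 Ω
X_C = 1/(ωC) = 87.7 Ω
X = 41.0 − 87.7 = -46.7 Ω

-46.7 Ω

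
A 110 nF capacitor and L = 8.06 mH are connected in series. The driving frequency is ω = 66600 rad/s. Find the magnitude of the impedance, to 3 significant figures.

400 Ω

X_L = ωL = 537 Ω
X_C = 1/(ωC) = 137 Ω
Net reactance X = X_L − X_C = 400 Ω
Z = j400 Ω
|Z| = √(0² + 400²) = 400 Ω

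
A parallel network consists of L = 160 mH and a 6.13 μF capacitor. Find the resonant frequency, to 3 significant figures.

ω₀ = 1/√(LC) = 1/√(0.16 × 6.13e-06) = 1010 rad/s
f₀ = ω₀/(2π) = 161 Hz

161 Hz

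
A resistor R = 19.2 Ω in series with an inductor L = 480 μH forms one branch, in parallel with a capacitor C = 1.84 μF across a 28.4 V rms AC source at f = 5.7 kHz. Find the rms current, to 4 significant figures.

1.402 A

ω = 2πf = 35810 rad/s
X_L = ωL = 17.19 Ω
X_C = 1/(ωC) = 15.17 Ω
Branch 1 (R+jX_L): Z₁ = 19.20 + j17.19 Ω, |Z₁| = 25.77 Ω
Branch 2 (−jX_C): Z₂ = −j15.17 Ω
Parallel: Z = Z₁Z₂/(Z₁+Z₂), |Z| = 20.26 Ω, ∠Z = -54.15°
I = V/|Z| = 28.4/20.26 = 1.402 A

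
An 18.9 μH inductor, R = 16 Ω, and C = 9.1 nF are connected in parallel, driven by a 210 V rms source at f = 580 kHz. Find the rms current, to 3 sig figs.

13.7 A

ω = 2πf = 3.644e+06 rad/s
X_L = ωL = 68.9 Ω
X_C = 1/(ωC) = 30.2 Ω
Parallel: admittances add. Y = 1/R + 1/(jωL) + jωC
Y = (0.0625 + j0.0186) S
|Y| = 0.0652 S → |Z| = 1/|Y| = 15.3 Ω, ∠Z = −∠Y = -16.6°
I = V/|Z| = 210/15.3 = 13.7 A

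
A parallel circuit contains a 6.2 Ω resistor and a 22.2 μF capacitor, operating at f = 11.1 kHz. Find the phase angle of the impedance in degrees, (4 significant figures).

ω = 2πf = 69740 rad/s
X_C = 1/(ωC) = 0.6459 Ω
Parallel: admittances add. Y = 1/R + jωC
Y = (0.1613 + j1.548) S
|Y| = 1.557 S → |Z| = 1/|Y| = 0.6424 Ω, ∠Z = −∠Y = -84.05°

-84.05°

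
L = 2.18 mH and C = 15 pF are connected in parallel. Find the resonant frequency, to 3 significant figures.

ω₀ = 1/√(LC) = 1/√(0.00218 × 1.5e-11) = 5.53e+06 rad/s
f₀ = ω₀/(2π) = 880 kHz

880 kHz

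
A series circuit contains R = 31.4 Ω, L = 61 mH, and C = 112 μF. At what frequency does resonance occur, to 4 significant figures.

60.89 Hz

ω₀ = 1/√(LC) = 1/√(0.061 × 0.000112) = 382.6 rad/s
f₀ = ω₀/(2π) = 60.89 Hz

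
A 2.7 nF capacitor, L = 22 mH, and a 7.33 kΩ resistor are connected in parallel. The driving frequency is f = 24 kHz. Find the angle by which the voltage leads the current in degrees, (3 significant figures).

ω = 2πf = 150800 rad/s
X_L = ωL = 3320 Ω
X_C = 1/(ωC) = 2460 Ω
Parallel: admittances add. Y = 1/R + 1/(jωL) + jωC
Y = (0.000136 + j0.000106) S
|Y| = 0.000173 S → |Z| = 1/|Y| = 5790 Ω, ∠Z = −∠Y = -37.8°

-37.8°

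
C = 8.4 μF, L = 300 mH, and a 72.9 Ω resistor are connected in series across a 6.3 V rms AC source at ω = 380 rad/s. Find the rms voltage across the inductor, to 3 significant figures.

X_L = ωL = 114 Ω
X_C = 1/(ωC) = 313 Ω
Net reactance X = X_L − X_C = -199 Ω
Z = 72.9 − j199 Ω
|Z| = √(72.9² + 199²) = 212 Ω
I = V/|Z| = 29.7 mA
V_L = I·|Z_L| = 0.0297 × 114 = 3.38 V

3.38 V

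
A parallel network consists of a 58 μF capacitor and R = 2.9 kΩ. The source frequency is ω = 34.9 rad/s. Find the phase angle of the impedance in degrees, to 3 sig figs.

-80.3°

X_C = 1/(ωC) = 494 Ω
Parallel: admittances add. Y = 1/R + jωC
Y = (0.000345 + j0.00202) S
|Y| = 0.00205 S → |Z| = 1/|Y| = 487 Ω, ∠Z = −∠Y = -80.3°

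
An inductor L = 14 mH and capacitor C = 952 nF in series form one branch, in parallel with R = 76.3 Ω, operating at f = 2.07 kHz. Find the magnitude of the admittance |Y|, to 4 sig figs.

16.41 mS

ω = 2πf = 13010 rad/s
X_L = ωL = 182.1 Ω
X_C = 1/(ωC) = 80.76 Ω
Branch 1: Z₁ = R = 76.30 Ω
Branch 2 (series LC): Z₂ = j(X_L − X_C) = j101.3 Ω
Parallel: Z = Z₁Z₂/(Z₁+Z₂), |Z| = 60.95 Ω, ∠Z = 36.98°
|Y| = 1/|Z| = 16.41 mS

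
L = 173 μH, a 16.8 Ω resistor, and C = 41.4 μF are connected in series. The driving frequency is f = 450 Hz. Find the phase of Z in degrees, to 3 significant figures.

-25.6°

ω = 2πf = 2827 rad/s
X_L = ωL = 0.489 Ω
X_C = 1/(ωC) = 8.54 Ω
Net reactance X = X_L − X_C = -8.05 Ω
Z = 16.8 − j8.05 Ω
|Z| = √(16.8² + 8.05²) = 18.6 Ω
∠Z = arctan(-8.05/16.8) = -25.6°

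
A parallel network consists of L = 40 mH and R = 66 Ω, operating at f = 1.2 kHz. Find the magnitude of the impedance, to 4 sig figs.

ω = 2πf = 7540 rad/s
X_L = ωL = 301.6 Ω
Parallel: admittances add. Y = 1/R + 1/(jωL)
Y = (0.01515 − j0.003316) S
|Y| = 0.01551 S → |Z| = 1/|Y| = 64.47 Ω, ∠Z = −∠Y = 12.34°

64.47 Ω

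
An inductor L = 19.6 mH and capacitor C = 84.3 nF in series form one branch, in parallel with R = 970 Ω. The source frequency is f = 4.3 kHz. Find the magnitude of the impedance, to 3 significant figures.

90.1 Ω

ω = 2πf = 27020 rad/s
X_L = ωL = 530 Ω
X_C = 1/(ωC) = 439 Ω
Branch 1: Z₁ = R = 970 Ω
Branch 2 (series LC): Z₂ = j(X_L − X_C) = j90.5 Ω
Parallel: Z = Z₁Z₂/(Z₁+Z₂), |Z| = 90.1 Ω, ∠Z = 84.7°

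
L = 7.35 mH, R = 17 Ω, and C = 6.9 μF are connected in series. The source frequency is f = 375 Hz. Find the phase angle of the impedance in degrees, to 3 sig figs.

ω = 2πf = 2356 rad/s
X_L = ωL = 17.3 Ω
X_C = 1/(ωC) = 61.5 Ω
Net reactance X = X_L − X_C = -44.2 Ω
Z = 17.0 − j44.2 Ω
|Z| = √(17.0² + 44.2²) = 47.3 Ω
∠Z = arctan(-44.2/17.0) = -69.0°

-69.0°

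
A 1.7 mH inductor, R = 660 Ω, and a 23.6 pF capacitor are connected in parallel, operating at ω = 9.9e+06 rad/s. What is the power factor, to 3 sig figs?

0.993

X_L = ωL = 16800 Ω
X_C = 1/(ωC) = 4280 Ω
Parallel: admittances add. Y = 1/R + 1/(jωL) + jωC
Y = (0.00152 + j0.000174) S
|Y| = 0.00153 S → |Z| = 1/|Y| = 656 Ω, ∠Z = −∠Y = -6.56°
cos φ = cos(-6.56°) = 0.993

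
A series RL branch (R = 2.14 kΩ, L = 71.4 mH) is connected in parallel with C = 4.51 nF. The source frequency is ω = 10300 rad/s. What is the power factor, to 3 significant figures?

0.974

X_L = ωL = 735 Ω
X_C = 1/(ωC) = 21500 Ω
Branch 1 (R+jX_L): Z₁ = 2140 + j735 Ω, |Z₁| = 2260 Ω
Branch 2 (−jX_C): Z₂ = −j21500 Ω
Parallel: Z = Z₁Z₂/(Z₁+Z₂), |Z| = 2330 Ω, ∠Z = 13.1°
cos φ = cos(13.1°) = 0.974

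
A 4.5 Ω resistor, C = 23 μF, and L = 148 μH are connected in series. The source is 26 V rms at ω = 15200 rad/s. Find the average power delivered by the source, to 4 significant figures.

X_L = ωL = 2.250 Ω
X_C = 1/(ωC) = 2.860 Ω
Net reactance X = X_L − X_C = -0.6108 Ω
Z = 4.500 − j0.6108 Ω
|Z| = √(4.500² + 0.6108²) = 4.541 Ω
∠Z = arctan(-0.6108/4.500) = -7.730°
I = V/|Z| = 5.725 A
P = VI cos φ = 26 × 5.725 × cos(-7.730°) = 147.5 W

147.5 W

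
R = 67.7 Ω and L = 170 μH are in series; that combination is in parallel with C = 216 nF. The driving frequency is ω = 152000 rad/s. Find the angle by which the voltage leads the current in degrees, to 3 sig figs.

-65.2°

X_L = ωL = 25.8 Ω
X_C = 1/(ωC) = 30.5 Ω
Branch 1 (R+jX_L): Z₁ = 67.7 + j25.8 Ω, |Z₁| = 72.5 Ω
Branch 2 (−jX_C): Z₂ = −j30.5 Ω
Parallel: Z = Z₁Z₂/(Z₁+Z₂), |Z| = 32.5 Ω, ∠Z = -65.2°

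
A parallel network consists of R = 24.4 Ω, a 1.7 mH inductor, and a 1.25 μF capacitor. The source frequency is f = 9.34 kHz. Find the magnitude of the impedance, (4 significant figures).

13.26 Ω

ω = 2πf = 58680 rad/s
X_L = ωL = 99.76 Ω
X_C = 1/(ωC) = 13.63 Ω
Parallel: admittances add. Y = 1/R + 1/(jωL) + jωC
Y = (0.04098 + j0.06333) S
|Y| = 0.07544 S → |Z| = 1/|Y| = 13.26 Ω, ∠Z = −∠Y = -57.09°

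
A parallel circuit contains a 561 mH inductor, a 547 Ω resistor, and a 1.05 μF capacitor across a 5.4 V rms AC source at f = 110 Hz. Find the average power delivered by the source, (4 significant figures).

ω = 2πf = 691.2 rad/s
X_L = ωL = 387.7 Ω
X_C = 1/(ωC) = 1378 Ω
Parallel: admittances add. Y = 1/R + 1/(jωL) + jωC
Y = (0.001828 − j0.001853) S
|Y| = 0.002603 S → |Z| = 1/|Y| = 384.1 Ω, ∠Z = −∠Y = 45.39°
I = V/|Z| = 14.06 mA
P = VI cos φ = 5.4 × 0.01406 × cos(45.39°) = 53.31 mW

53.31 mW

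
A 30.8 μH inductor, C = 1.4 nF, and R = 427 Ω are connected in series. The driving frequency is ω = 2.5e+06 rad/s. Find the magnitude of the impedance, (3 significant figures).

X_L = ωL = 77.0 Ω
X_C = 1/(ωC) = 286 Ω
Net reactance X = X_L − X_C = -209 Ω
Z = 427 − j209 Ω
|Z| = √(427² + 209²) = 475 Ω

475 Ω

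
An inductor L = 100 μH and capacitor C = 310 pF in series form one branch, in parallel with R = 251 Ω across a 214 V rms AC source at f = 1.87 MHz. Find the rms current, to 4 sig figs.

885.1 mA

ω = 2πf = 1.175e+07 rad/s
X_L = ωL = 1175 Ω
X_C = 1/(ωC) = 274.5 Ω
Branch 1: Z₁ = R = 251.0 Ω
Branch 2 (series LC): Z₂ = j(X_L − X_C) = j900.4 Ω
Parallel: Z = Z₁Z₂/(Z₁+Z₂), |Z| = 241.8 Ω, ∠Z = 15.58°
I = V/|Z| = 214/241.8 = 885.1 mA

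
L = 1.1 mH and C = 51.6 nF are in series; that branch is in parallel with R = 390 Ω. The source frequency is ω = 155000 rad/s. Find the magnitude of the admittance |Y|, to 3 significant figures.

X_L = ωL = 170 Ω
X_C = 1/(ωC) = 125 Ω
Branch 1: Z₁ = R = 390 Ω
Branch 2 (series LC): Z₂ = j(X_L − X_C) = j45.5 Ω
Parallel: Z = Z₁Z₂/(Z₁+Z₂), |Z| = 45.2 Ω, ∠Z = 83.4°
|Y| = 1/|Z| = 22.1 mS

22.1 mS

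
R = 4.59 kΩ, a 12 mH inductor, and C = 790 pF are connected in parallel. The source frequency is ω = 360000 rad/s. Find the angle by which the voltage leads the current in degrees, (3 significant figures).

-13.7°

X_L = ωL = 4320 Ω
X_C = 1/(ωC) = 3520 Ω
Parallel: admittances add. Y = 1/R + 1/(jωL) + jωC
Y = (0.000218 + j5.29e-05) S
|Y| = 0.000224 S → |Z| = 1/|Y| = 4460 Ω, ∠Z = −∠Y = -13.7°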